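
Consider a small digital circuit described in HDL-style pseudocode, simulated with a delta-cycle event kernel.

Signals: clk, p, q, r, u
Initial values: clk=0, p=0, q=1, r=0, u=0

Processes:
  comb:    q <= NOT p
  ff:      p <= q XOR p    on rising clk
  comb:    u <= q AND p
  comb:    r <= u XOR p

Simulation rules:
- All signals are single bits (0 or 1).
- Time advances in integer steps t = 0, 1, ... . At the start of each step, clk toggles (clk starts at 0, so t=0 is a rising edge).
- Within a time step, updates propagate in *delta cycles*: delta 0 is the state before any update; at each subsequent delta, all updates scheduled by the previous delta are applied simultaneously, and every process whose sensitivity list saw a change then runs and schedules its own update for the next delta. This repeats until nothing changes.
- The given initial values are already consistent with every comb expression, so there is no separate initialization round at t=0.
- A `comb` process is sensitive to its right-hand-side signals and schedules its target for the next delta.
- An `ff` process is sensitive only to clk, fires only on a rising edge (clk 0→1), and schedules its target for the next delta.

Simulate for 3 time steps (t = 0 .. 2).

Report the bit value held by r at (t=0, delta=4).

[bits: p,r,clk,u,q]
t=0: Δ0=00001 Δ1=00101 Δ2=10101 Δ3=11110 Δ4=10100 Δ5=11100 | 5Δ
t=1: Δ0=11100 Δ1=11000 | 1Δ
t=2: Δ0=11000 Δ1=11100 | 1Δ

0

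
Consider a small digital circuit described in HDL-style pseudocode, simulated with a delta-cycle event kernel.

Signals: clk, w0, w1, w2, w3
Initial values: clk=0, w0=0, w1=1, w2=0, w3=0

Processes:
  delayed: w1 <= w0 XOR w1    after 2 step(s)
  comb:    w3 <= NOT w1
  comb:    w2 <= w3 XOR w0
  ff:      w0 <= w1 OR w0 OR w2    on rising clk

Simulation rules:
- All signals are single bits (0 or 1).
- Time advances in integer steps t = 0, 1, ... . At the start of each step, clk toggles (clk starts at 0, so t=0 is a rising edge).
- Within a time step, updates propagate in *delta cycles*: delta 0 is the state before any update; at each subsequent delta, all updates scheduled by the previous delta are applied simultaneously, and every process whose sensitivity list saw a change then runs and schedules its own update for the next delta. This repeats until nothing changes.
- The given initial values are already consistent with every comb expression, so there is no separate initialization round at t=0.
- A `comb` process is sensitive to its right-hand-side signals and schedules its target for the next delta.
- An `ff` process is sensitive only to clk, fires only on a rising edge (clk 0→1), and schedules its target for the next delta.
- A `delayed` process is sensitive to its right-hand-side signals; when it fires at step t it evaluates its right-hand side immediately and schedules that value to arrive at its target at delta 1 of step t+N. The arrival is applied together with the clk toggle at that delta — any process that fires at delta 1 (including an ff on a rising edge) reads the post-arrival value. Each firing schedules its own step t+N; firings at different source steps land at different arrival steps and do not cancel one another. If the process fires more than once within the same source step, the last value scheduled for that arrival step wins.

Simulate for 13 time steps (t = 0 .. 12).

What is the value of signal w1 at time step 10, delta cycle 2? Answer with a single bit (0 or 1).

0

[bits: w1,w0,w2,w3,clk]
t=0: Δ0=10000 Δ1=10001 Δ2=11001 Δ3=11101 | 3Δ
t=1: Δ0=11101 Δ1=11100 | 1Δ
t=2: Δ0=11100 Δ1=01101 Δ2=01111 Δ3=01011 | 3Δ
t=3: Δ0=01011 Δ1=01010 | 1Δ
t=4: Δ0=01010 Δ1=11011 Δ2=11001 Δ3=11101 | 3Δ
t=5: Δ0=11101 Δ1=11100 | 1Δ
t=6: Δ0=11100 Δ1=01101 Δ2=01111 Δ3=01011 | 3Δ
t=7: Δ0=01011 Δ1=01010 | 1Δ
t=8: Δ0=01010 Δ1=11011 Δ2=11001 Δ3=11101 | 3Δ
t=9: Δ0=11101 Δ1=11100 | 1Δ
t=10: Δ0=11100 Δ1=01101 Δ2=01111 Δ3=01011 | 3Δ
t=11: Δ0=01011 Δ1=01010 | 1Δ
t=12: Δ0=01010 Δ1=11011 Δ2=11001 Δ3=11101 | 3Δ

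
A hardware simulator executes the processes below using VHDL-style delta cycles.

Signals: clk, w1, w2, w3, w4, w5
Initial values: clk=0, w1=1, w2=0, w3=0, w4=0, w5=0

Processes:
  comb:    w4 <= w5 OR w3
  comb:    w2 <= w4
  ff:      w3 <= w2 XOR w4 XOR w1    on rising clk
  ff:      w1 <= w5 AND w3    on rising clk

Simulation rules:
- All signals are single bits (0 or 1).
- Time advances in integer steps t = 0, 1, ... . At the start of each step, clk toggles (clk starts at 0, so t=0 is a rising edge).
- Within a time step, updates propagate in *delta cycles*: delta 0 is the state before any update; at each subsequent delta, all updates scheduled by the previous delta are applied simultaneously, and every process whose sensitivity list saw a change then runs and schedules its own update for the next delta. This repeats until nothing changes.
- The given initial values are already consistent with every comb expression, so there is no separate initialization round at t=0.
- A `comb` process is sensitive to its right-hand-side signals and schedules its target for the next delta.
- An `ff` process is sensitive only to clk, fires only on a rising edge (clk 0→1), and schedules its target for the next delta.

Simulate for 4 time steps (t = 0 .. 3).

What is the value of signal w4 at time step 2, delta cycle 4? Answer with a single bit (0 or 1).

0

t=0 Δ0: w5=0 w3=0 w1=1 clk=0 w4=0 w2=0
  Δ1: clk:0→1
  Δ2: w3:0→1, w1:1→0
  Δ3: w4:0→1
  Δ4: w2:0→1
  (4Δ to stable)
t=1 Δ0: w5=0 w3=1 w1=0 clk=1 w4=1 w2=1
  Δ1: clk:1→0
  (1Δ to stable)
t=2 Δ0: w5=0 w3=1 w1=0 clk=0 w4=1 w2=1
  Δ1: clk:0→1
  Δ2: w3:1→0
  Δ3: w4:1→0
  Δ4: w2:1→0
  (4Δ to stable)
t=3 Δ0: w5=0 w3=0 w1=0 clk=1 w4=0 w2=0
  Δ1: clk:1→0
  (1Δ to stable)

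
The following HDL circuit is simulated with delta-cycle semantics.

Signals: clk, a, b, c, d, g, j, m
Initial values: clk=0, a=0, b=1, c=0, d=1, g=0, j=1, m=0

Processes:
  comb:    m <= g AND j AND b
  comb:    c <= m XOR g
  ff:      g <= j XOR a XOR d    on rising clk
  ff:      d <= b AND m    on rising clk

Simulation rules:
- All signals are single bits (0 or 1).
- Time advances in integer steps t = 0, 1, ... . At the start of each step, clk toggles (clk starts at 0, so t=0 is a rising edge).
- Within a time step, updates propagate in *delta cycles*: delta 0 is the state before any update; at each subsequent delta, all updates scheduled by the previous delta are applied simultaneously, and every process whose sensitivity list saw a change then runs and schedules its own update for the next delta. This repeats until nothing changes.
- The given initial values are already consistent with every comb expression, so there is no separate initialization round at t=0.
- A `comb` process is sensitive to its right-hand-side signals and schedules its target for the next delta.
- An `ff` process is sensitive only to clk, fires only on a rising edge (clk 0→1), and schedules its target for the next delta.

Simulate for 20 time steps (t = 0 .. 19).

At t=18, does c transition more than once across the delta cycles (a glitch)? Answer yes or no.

t0.Δ0 j=1 c=0 d=1 g=0 b=1 a=0 clk=0 m=0
t0.Δ1 j=1 c=0 d=1 g=0 b=1 a=0 clk=1 m=0
t0.Δ2 j=1 c=0 d=0 g=0 b=1 a=0 clk=1 m=0
t1.Δ0 j=1 c=0 d=0 g=0 b=1 a=0 clk=1 m=0
t1.Δ1 j=1 c=0 d=0 g=0 b=1 a=0 clk=0 m=0
t2.Δ0 j=1 c=0 d=0 g=0 b=1 a=0 clk=0 m=0
t2.Δ1 j=1 c=0 d=0 g=0 b=1 a=0 clk=1 m=0
t2.Δ2 j=1 c=0 d=0 g=1 b=1 a=0 clk=1 m=0
t2.Δ3 j=1 c=1 d=0 g=1 b=1 a=0 clk=1 m=1
t2.Δ4 j=1 c=0 d=0 g=1 b=1 a=0 clk=1 m=1
t3.Δ0 j=1 c=0 d=0 g=1 b=1 a=0 clk=1 m=1
t3.Δ1 j=1 c=0 d=0 g=1 b=1 a=0 clk=0 m=1
t4.Δ0 j=1 c=0 d=0 g=1 b=1 a=0 clk=0 m=1
t4.Δ1 j=1 c=0 d=0 g=1 b=1 a=0 clk=1 m=1
t4.Δ2 j=1 c=0 d=1 g=1 b=1 a=0 clk=1 m=1
t5.Δ0 j=1 c=0 d=1 g=1 b=1 a=0 clk=1 m=1
t5.Δ1 j=1 c=0 d=1 g=1 b=1 a=0 clk=0 m=1
t6.Δ0 j=1 c=0 d=1 g=1 b=1 a=0 clk=0 m=1
t6.Δ1 j=1 c=0 d=1 g=1 b=1 a=0 clk=1 m=1
t6.Δ2 j=1 c=0 d=1 g=0 b=1 a=0 clk=1 m=1
t6.Δ3 j=1 c=1 d=1 g=0 b=1 a=0 clk=1 m=0
t6.Δ4 j=1 c=0 d=1 g=0 b=1 a=0 clk=1 m=0
t7.Δ0 j=1 c=0 d=1 g=0 b=1 a=0 clk=1 m=0
t7.Δ1 j=1 c=0 d=1 g=0 b=1 a=0 clk=0 m=0
t8.Δ0 j=1 c=0 d=1 g=0 b=1 a=0 clk=0 m=0
t8.Δ1 j=1 c=0 d=1 g=0 b=1 a=0 clk=1 m=0
t8.Δ2 j=1 c=0 d=0 g=0 b=1 a=0 clk=1 m=0
t9.Δ0 j=1 c=0 d=0 g=0 b=1 a=0 clk=1 m=0
t9.Δ1 j=1 c=0 d=0 g=0 b=1 a=0 clk=0 m=0
t10.Δ0 j=1 c=0 d=0 g=0 b=1 a=0 clk=0 m=0
t10.Δ1 j=1 c=0 d=0 g=0 b=1 a=0 clk=1 m=0
t10.Δ2 j=1 c=0 d=0 g=1 b=1 a=0 clk=1 m=0
t10.Δ3 j=1 c=1 d=0 g=1 b=1 a=0 clk=1 m=1
t10.Δ4 j=1 c=0 d=0 g=1 b=1 a=0 clk=1 m=1
t11.Δ0 j=1 c=0 d=0 g=1 b=1 a=0 clk=1 m=1
t11.Δ1 j=1 c=0 d=0 g=1 b=1 a=0 clk=0 m=1
t12.Δ0 j=1 c=0 d=0 g=1 b=1 a=0 clk=0 m=1
t12.Δ1 j=1 c=0 d=0 g=1 b=1 a=0 clk=1 m=1
t12.Δ2 j=1 c=0 d=1 g=1 b=1 a=0 clk=1 m=1
t13.Δ0 j=1 c=0 d=1 g=1 b=1 a=0 clk=1 m=1
t13.Δ1 j=1 c=0 d=1 g=1 b=1 a=0 clk=0 m=1
t14.Δ0 j=1 c=0 d=1 g=1 b=1 a=0 clk=0 m=1
t14.Δ1 j=1 c=0 d=1 g=1 b=1 a=0 clk=1 m=1
t14.Δ2 j=1 c=0 d=1 g=0 b=1 a=0 clk=1 m=1
t14.Δ3 j=1 c=1 d=1 g=0 b=1 a=0 clk=1 m=0
t14.Δ4 j=1 c=0 d=1 g=0 b=1 a=0 clk=1 m=0
t15.Δ0 j=1 c=0 d=1 g=0 b=1 a=0 clk=1 m=0
t15.Δ1 j=1 c=0 d=1 g=0 b=1 a=0 clk=0 m=0
t16.Δ0 j=1 c=0 d=1 g=0 b=1 a=0 clk=0 m=0
t16.Δ1 j=1 c=0 d=1 g=0 b=1 a=0 clk=1 m=0
t16.Δ2 j=1 c=0 d=0 g=0 b=1 a=0 clk=1 m=0
t17.Δ0 j=1 c=0 d=0 g=0 b=1 a=0 clk=1 m=0
t17.Δ1 j=1 c=0 d=0 g=0 b=1 a=0 clk=0 m=0
t18.Δ0 j=1 c=0 d=0 g=0 b=1 a=0 clk=0 m=0
t18.Δ1 j=1 c=0 d=0 g=0 b=1 a=0 clk=1 m=0
t18.Δ2 j=1 c=0 d=0 g=1 b=1 a=0 clk=1 m=0
t18.Δ3 j=1 c=1 d=0 g=1 b=1 a=0 clk=1 m=1
t18.Δ4 j=1 c=0 d=0 g=1 b=1 a=0 clk=1 m=1
t19.Δ0 j=1 c=0 d=0 g=1 b=1 a=0 clk=1 m=1
t19.Δ1 j=1 c=0 d=0 g=1 b=1 a=0 clk=0 m=1

yes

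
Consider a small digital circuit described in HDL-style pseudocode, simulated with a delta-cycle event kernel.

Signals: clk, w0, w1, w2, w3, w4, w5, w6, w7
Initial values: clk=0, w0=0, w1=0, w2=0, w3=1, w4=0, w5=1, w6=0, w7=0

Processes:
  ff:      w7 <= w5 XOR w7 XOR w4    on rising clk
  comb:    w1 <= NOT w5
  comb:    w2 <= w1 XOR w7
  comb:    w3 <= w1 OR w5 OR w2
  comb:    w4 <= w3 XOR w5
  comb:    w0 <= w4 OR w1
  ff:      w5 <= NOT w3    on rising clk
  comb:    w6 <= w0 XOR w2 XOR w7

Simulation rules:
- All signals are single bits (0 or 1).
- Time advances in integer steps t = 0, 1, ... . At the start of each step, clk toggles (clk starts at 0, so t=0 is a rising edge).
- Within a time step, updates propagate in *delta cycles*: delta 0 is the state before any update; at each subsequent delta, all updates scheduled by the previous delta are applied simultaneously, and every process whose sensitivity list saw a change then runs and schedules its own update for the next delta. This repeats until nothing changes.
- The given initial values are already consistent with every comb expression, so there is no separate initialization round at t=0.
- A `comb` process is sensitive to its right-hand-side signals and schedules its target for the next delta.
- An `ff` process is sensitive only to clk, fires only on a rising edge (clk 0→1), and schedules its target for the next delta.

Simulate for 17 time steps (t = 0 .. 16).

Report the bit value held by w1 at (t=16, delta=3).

1

[bits: w4,clk,w3,w5,w6,w2,w1,w7,w0]
t=0: Δ0=001100000 Δ1=011100000 Δ2=011000010 Δ3=110011110 Δ4=011000111 Δ5=111000111 | 5Δ
t=1: Δ0=111000111 Δ1=101000111 | 1Δ
t=2: Δ0=101000111 Δ1=111000111 Δ2=111000101 Δ3=111011101 Δ4=111001101 | 4Δ
t=3: Δ0=111001101 Δ1=101001101 | 1Δ
t=4: Δ0=101001101 Δ1=111001101 Δ2=111001111 Δ3=111010111 Δ4=111000111 | 4Δ
t=5: Δ0=111000111 Δ1=101000111 | 1Δ
t=6: Δ0=101000111 Δ1=111000111 Δ2=111000101 Δ3=111011101 Δ4=111001101 | 4Δ
t=7: Δ0=111001101 Δ1=101001101 | 1Δ
t=8: Δ0=101001101 Δ1=111001101 Δ2=111001111 Δ3=111010111 Δ4=111000111 | 4Δ
t=9: Δ0=111000111 Δ1=101000111 | 1Δ
t=10: Δ0=101000111 Δ1=111000111 Δ2=111000101 Δ3=111011101 Δ4=111001101 | 4Δ
t=11: Δ0=111001101 Δ1=101001101 | 1Δ
t=12: Δ0=101001101 Δ1=111001101 Δ2=111001111 Δ3=111010111 Δ4=111000111 | 4Δ
t=13: Δ0=111000111 Δ1=101000111 | 1Δ
t=14: Δ0=101000111 Δ1=111000111 Δ2=111000101 Δ3=111011101 Δ4=111001101 | 4Δ
t=15: Δ0=111001101 Δ1=101001101 | 1Δ
t=16: Δ0=101001101 Δ1=111001101 Δ2=111001111 Δ3=111010111 Δ4=111000111 | 4Δ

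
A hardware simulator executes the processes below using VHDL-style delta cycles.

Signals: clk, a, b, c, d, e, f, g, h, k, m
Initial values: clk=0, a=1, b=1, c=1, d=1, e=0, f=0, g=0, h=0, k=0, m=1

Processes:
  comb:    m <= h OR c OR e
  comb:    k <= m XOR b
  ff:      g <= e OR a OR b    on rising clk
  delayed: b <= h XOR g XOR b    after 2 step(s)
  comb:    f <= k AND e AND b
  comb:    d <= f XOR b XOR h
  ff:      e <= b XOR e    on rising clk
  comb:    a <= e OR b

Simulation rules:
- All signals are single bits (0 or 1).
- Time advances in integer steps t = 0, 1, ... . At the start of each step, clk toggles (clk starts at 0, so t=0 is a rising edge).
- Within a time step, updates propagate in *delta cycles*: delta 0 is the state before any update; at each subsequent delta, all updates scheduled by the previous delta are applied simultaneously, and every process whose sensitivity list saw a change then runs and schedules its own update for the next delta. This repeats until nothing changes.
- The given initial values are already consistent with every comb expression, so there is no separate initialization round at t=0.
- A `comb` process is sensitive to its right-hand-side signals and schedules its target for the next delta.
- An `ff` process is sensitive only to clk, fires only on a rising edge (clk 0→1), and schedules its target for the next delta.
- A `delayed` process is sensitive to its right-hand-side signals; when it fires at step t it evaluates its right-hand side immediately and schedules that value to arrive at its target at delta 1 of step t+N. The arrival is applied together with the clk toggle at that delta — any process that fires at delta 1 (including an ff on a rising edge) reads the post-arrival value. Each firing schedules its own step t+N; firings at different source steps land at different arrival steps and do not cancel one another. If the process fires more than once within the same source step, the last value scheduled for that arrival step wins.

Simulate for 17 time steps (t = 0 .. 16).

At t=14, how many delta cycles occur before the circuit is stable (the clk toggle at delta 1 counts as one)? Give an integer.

2

[bits: m,clk,k,e,d,a,f,h,g,b,c]
t=0: Δ0=10001100011 Δ1=11001100011 Δ2=11011100111 | 2Δ
t=1: Δ0=11011100111 Δ1=10011100111 | 1Δ
t=2: Δ0=10011100111 Δ1=11011100101 Δ2=11110100101 | 2Δ
t=3: Δ0=11110100101 Δ1=10110100101 | 1Δ
t=4: Δ0=10110100101 Δ1=11110100111 Δ2=11001110111 Δ3=11000100111 Δ4=11001100111 | 4Δ
t=5: Δ0=11001100111 Δ1=10001100111 | 1Δ
t=6: Δ0=10001100111 Δ1=11001100101 Δ2=11100000101 | 2Δ
t=7: Δ0=11100000101 Δ1=10100000101 | 1Δ
t=8: Δ0=10100000101 Δ1=11100000111 Δ2=11011100111 | 2Δ
t=9: Δ0=11011100111 Δ1=10011100111 | 1Δ
t=10: Δ0=10011100111 Δ1=11011100101 Δ2=11110100101 | 2Δ
t=11: Δ0=11110100101 Δ1=10110100101 | 1Δ
t=12: Δ0=10110100101 Δ1=11110100111 Δ2=11001110111 Δ3=11000100111 Δ4=11001100111 | 4Δ
t=13: Δ0=11001100111 Δ1=10001100111 | 1Δ
t=14: Δ0=10001100111 Δ1=11001100101 Δ2=11100000101 | 2Δ
t=15: Δ0=11100000101 Δ1=10100000101 | 1Δ
t=16: Δ0=10100000101 Δ1=11100000111 Δ2=11011100111 | 2Δ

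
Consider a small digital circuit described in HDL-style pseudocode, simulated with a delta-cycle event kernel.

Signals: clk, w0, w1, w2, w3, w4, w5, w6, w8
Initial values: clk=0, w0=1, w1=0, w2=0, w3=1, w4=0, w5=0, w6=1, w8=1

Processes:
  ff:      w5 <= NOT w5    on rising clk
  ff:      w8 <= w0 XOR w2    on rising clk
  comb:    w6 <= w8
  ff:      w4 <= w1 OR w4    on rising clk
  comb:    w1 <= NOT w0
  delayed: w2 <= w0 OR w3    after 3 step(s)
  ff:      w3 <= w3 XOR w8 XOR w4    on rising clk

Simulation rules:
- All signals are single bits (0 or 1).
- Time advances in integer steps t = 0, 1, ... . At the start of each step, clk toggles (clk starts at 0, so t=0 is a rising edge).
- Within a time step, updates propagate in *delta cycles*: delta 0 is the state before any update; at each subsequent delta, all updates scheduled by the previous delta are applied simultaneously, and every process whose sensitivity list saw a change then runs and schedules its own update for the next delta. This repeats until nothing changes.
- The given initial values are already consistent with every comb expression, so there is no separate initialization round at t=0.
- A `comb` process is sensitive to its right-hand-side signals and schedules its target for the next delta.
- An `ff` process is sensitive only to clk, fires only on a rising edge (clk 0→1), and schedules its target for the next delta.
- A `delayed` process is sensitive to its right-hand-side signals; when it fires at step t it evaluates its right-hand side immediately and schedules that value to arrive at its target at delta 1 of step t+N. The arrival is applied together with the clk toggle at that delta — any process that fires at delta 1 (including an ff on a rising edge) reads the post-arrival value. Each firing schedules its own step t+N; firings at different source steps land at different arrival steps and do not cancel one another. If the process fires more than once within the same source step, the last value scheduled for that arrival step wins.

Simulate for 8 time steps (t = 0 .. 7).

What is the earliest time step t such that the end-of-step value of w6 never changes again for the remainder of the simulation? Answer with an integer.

4

t0.Δ0 w1=0 w8=1 w6=1 w3=1 w5=0 clk=0 w4=0 w2=0 w0=1
t0.Δ1 w1=0 w8=1 w6=1 w3=1 w5=0 clk=1 w4=0 w2=0 w0=1
t0.Δ2 w1=0 w8=1 w6=1 w3=0 w5=1 clk=1 w4=0 w2=0 w0=1
t1.Δ0 w1=0 w8=1 w6=1 w3=0 w5=1 clk=1 w4=0 w2=0 w0=1
t1.Δ1 w1=0 w8=1 w6=1 w3=0 w5=1 clk=0 w4=0 w2=0 w0=1
t2.Δ0 w1=0 w8=1 w6=1 w3=0 w5=1 clk=0 w4=0 w2=0 w0=1
t2.Δ1 w1=0 w8=1 w6=1 w3=0 w5=1 clk=1 w4=0 w2=0 w0=1
t2.Δ2 w1=0 w8=1 w6=1 w3=1 w5=0 clk=1 w4=0 w2=0 w0=1
t3.Δ0 w1=0 w8=1 w6=1 w3=1 w5=0 clk=1 w4=0 w2=0 w0=1
t3.Δ1 w1=0 w8=1 w6=1 w3=1 w5=0 clk=0 w4=0 w2=1 w0=1
t4.Δ0 w1=0 w8=1 w6=1 w3=1 w5=0 clk=0 w4=0 w2=1 w0=1
t4.Δ1 w1=0 w8=1 w6=1 w3=1 w5=0 clk=1 w4=0 w2=1 w0=1
t4.Δ2 w1=0 w8=0 w6=1 w3=0 w5=1 clk=1 w4=0 w2=1 w0=1
t4.Δ3 w1=0 w8=0 w6=0 w3=0 w5=1 clk=1 w4=0 w2=1 w0=1
t5.Δ0 w1=0 w8=0 w6=0 w3=0 w5=1 clk=1 w4=0 w2=1 w0=1
t5.Δ1 w1=0 w8=0 w6=0 w3=0 w5=1 clk=0 w4=0 w2=1 w0=1
t6.Δ0 w1=0 w8=0 w6=0 w3=0 w5=1 clk=0 w4=0 w2=1 w0=1
t6.Δ1 w1=0 w8=0 w6=0 w3=0 w5=1 clk=1 w4=0 w2=1 w0=1
t6.Δ2 w1=0 w8=0 w6=0 w3=0 w5=0 clk=1 w4=0 w2=1 w0=1
t7.Δ0 w1=0 w8=0 w6=0 w3=0 w5=0 clk=1 w4=0 w2=1 w0=1
t7.Δ1 w1=0 w8=0 w6=0 w3=0 w5=0 clk=0 w4=0 w2=1 w0=1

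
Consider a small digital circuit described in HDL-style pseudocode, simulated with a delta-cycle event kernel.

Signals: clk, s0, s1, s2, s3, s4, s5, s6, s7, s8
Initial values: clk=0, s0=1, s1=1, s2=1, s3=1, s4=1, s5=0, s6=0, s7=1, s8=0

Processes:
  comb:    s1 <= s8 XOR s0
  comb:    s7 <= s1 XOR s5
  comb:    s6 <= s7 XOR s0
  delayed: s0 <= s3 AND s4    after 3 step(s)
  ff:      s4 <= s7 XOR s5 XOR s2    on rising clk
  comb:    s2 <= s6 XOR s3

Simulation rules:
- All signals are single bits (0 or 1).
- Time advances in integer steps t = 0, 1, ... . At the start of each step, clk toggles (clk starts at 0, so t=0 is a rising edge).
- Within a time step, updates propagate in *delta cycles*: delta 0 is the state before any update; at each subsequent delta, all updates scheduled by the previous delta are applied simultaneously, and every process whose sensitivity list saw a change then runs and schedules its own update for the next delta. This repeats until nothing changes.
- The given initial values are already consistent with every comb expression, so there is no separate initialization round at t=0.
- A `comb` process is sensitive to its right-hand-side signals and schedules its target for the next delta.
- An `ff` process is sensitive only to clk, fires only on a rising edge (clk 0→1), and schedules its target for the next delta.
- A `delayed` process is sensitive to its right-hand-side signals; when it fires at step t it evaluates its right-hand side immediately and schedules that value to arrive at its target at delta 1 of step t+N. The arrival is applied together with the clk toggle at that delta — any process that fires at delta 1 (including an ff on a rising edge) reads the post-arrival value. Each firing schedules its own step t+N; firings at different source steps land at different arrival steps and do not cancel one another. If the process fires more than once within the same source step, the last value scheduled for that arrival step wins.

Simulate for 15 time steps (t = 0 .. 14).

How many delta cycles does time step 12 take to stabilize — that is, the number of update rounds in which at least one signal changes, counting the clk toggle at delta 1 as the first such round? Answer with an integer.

2

[bits: s5,s2,s0,s1,s4,s7,clk,s3,s6,s8]
t=0: Δ0=0111110100 Δ1=0111111100 Δ2=0111011100 | 2Δ
t=1: Δ0=0111011100 Δ1=0111010100 | 1Δ
t=2: Δ0=0111010100 Δ1=0111011100 | 1Δ
t=3: Δ0=0111011100 Δ1=0101010100 Δ2=0100010110 Δ3=0000000110 Δ4=0000000100 Δ5=0100000100 | 5Δ
t=4: Δ0=0100000100 Δ1=0100001100 Δ2=0100101100 | 2Δ
t=5: Δ0=0100101100 Δ1=0100100100 | 1Δ
t=6: Δ0=0100100100 Δ1=0100101100 | 1Δ
t=7: Δ0=0100101100 Δ1=0110100100 Δ2=0111100110 Δ3=0011110110 Δ4=0011110100 Δ5=0111110100 | 5Δ
t=8: Δ0=0111110100 Δ1=0111111100 Δ2=0111011100 | 2Δ
t=9: Δ0=0111011100 Δ1=0111010100 | 1Δ
t=10: Δ0=0111010100 Δ1=0111011100 | 1Δ
t=11: Δ0=0111011100 Δ1=0101010100 Δ2=0100010110 Δ3=0000000110 Δ4=0000000100 Δ5=0100000100 | 5Δ
t=12: Δ0=0100000100 Δ1=0100001100 Δ2=0100101100 | 2Δ
t=13: Δ0=0100101100 Δ1=0100100100 | 1Δ
t=14: Δ0=0100100100 Δ1=0100101100 | 1Δ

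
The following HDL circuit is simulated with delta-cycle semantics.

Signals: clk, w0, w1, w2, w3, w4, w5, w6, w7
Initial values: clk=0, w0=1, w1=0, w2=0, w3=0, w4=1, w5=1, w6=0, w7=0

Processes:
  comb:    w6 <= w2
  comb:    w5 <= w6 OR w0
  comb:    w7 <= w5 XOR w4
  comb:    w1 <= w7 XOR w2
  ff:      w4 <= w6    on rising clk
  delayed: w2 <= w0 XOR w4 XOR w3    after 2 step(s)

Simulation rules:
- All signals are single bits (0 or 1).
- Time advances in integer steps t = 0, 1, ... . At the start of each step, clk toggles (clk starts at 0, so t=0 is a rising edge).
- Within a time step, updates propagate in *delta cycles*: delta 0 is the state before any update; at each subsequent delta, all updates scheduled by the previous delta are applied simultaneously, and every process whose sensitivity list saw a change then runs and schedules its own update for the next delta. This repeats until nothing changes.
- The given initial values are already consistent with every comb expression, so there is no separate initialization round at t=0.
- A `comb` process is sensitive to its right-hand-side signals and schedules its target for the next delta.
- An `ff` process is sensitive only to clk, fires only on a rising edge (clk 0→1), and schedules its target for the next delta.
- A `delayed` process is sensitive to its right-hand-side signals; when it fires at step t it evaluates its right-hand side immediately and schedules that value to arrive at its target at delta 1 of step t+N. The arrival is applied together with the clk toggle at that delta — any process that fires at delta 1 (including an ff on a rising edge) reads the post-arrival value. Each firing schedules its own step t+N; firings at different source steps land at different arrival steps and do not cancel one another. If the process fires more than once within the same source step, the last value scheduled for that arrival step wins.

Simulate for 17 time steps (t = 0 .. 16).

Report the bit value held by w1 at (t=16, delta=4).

t=0 Δ0: w6=0 w7=0 w5=1 w4=1 w0=1 clk=0 w1=0 w2=0 w3=0
  Δ1: clk:0→1
  Δ2: w4:1→0
  Δ3: w7:0→1
  Δ4: w1:0→1
  (4Δ to stable)
t=1 Δ0: w6=0 w7=1 w5=1 w4=0 w0=1 clk=1 w1=1 w2=0 w3=0
  Δ1: clk:1→0
  (1Δ to stable)
t=2 Δ0: w6=0 w7=1 w5=1 w4=0 w0=1 clk=0 w1=1 w2=0 w3=0
  Δ1: clk:0→1, w2:0→1
  Δ2: w6:0→1, w1:1→0
  (2Δ to stable)
t=3 Δ0: w6=1 w7=1 w5=1 w4=0 w0=1 clk=1 w1=0 w2=1 w3=0
  Δ1: clk:1→0
  (1Δ to stable)
t=4 Δ0: w6=1 w7=1 w5=1 w4=0 w0=1 clk=0 w1=0 w2=1 w3=0
  Δ1: clk:0→1
  Δ2: w4:0→1
  Δ3: w7:1→0
  Δ4: w1:0→1
  (4Δ to stable)
t=5 Δ0: w6=1 w7=0 w5=1 w4=1 w0=1 clk=1 w1=1 w2=1 w3=0
  Δ1: clk:1→0
  (1Δ to stable)
t=6 Δ0: w6=1 w7=0 w5=1 w4=1 w0=1 clk=0 w1=1 w2=1 w3=0
  Δ1: clk:0→1, w2:1→0
  Δ2: w6:1→0, w1:1→0
  (2Δ to stable)
t=7 Δ0: w6=0 w7=0 w5=1 w4=1 w0=1 clk=1 w1=0 w2=0 w3=0
  Δ1: clk:1→0
  (1Δ to stable)
t=8 Δ0: w6=0 w7=0 w5=1 w4=1 w0=1 clk=0 w1=0 w2=0 w3=0
  Δ1: clk:0→1
  Δ2: w4:1→0
  Δ3: w7:0→1
  Δ4: w1:0→1
  (4Δ to stable)
t=9 Δ0: w6=0 w7=1 w5=1 w4=0 w0=1 clk=1 w1=1 w2=0 w3=0
  Δ1: clk:1→0
  (1Δ to stable)
t=10 Δ0: w6=0 w7=1 w5=1 w4=0 w0=1 clk=0 w1=1 w2=0 w3=0
  Δ1: clk:0→1, w2:0→1
  Δ2: w6:0→1, w1:1→0
  (2Δ to stable)
t=11 Δ0: w6=1 w7=1 w5=1 w4=0 w0=1 clk=1 w1=0 w2=1 w3=0
  Δ1: clk:1→0
  (1Δ to stable)
t=12 Δ0: w6=1 w7=1 w5=1 w4=0 w0=1 clk=0 w1=0 w2=1 w3=0
  Δ1: clk:0→1
  Δ2: w4:0→1
  Δ3: w7:1→0
  Δ4: w1:0→1
  (4Δ to stable)
t=13 Δ0: w6=1 w7=0 w5=1 w4=1 w0=1 clk=1 w1=1 w2=1 w3=0
  Δ1: clk:1→0
  (1Δ to stable)
t=14 Δ0: w6=1 w7=0 w5=1 w4=1 w0=1 clk=0 w1=1 w2=1 w3=0
  Δ1: clk:0→1, w2:1→0
  Δ2: w6:1→0, w1:1→0
  (2Δ to stable)
t=15 Δ0: w6=0 w7=0 w5=1 w4=1 w0=1 clk=1 w1=0 w2=0 w3=0
  Δ1: clk:1→0
  (1Δ to stable)
t=16 Δ0: w6=0 w7=0 w5=1 w4=1 w0=1 clk=0 w1=0 w2=0 w3=0
  Δ1: clk:0→1
  Δ2: w4:1→0
  Δ3: w7:0→1
  Δ4: w1:0→1
  (4Δ to stable)

1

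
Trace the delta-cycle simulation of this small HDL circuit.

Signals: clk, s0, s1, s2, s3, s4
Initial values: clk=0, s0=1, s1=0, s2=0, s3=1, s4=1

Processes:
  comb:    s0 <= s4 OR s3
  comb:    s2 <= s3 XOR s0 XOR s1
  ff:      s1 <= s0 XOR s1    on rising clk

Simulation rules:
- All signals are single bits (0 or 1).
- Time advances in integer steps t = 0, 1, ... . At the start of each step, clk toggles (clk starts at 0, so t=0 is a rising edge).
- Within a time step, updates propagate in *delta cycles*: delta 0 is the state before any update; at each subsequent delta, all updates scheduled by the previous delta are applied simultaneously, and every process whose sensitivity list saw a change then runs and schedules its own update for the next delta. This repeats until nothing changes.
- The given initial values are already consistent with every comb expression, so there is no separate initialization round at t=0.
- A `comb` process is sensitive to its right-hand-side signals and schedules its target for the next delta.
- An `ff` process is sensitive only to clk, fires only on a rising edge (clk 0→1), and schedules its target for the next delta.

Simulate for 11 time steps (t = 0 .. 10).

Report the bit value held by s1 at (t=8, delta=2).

1

t0.Δ0 s1=0 clk=0 s3=1 s4=1 s2=0 s0=1
t0.Δ1 s1=0 clk=1 s3=1 s4=1 s2=0 s0=1
t0.Δ2 s1=1 clk=1 s3=1 s4=1 s2=0 s0=1
t0.Δ3 s1=1 clk=1 s3=1 s4=1 s2=1 s0=1
t1.Δ0 s1=1 clk=1 s3=1 s4=1 s2=1 s0=1
t1.Δ1 s1=1 clk=0 s3=1 s4=1 s2=1 s0=1
t2.Δ0 s1=1 clk=0 s3=1 s4=1 s2=1 s0=1
t2.Δ1 s1=1 clk=1 s3=1 s4=1 s2=1 s0=1
t2.Δ2 s1=0 clk=1 s3=1 s4=1 s2=1 s0=1
t2.Δ3 s1=0 clk=1 s3=1 s4=1 s2=0 s0=1
t3.Δ0 s1=0 clk=1 s3=1 s4=1 s2=0 s0=1
t3.Δ1 s1=0 clk=0 s3=1 s4=1 s2=0 s0=1
t4.Δ0 s1=0 clk=0 s3=1 s4=1 s2=0 s0=1
t4.Δ1 s1=0 clk=1 s3=1 s4=1 s2=0 s0=1
t4.Δ2 s1=1 clk=1 s3=1 s4=1 s2=0 s0=1
t4.Δ3 s1=1 clk=1 s3=1 s4=1 s2=1 s0=1
t5.Δ0 s1=1 clk=1 s3=1 s4=1 s2=1 s0=1
t5.Δ1 s1=1 clk=0 s3=1 s4=1 s2=1 s0=1
t6.Δ0 s1=1 clk=0 s3=1 s4=1 s2=1 s0=1
t6.Δ1 s1=1 clk=1 s3=1 s4=1 s2=1 s0=1
t6.Δ2 s1=0 clk=1 s3=1 s4=1 s2=1 s0=1
t6.Δ3 s1=0 clk=1 s3=1 s4=1 s2=0 s0=1
t7.Δ0 s1=0 clk=1 s3=1 s4=1 s2=0 s0=1
t7.Δ1 s1=0 clk=0 s3=1 s4=1 s2=0 s0=1
t8.Δ0 s1=0 clk=0 s3=1 s4=1 s2=0 s0=1
t8.Δ1 s1=0 clk=1 s3=1 s4=1 s2=0 s0=1
t8.Δ2 s1=1 clk=1 s3=1 s4=1 s2=0 s0=1
t8.Δ3 s1=1 clk=1 s3=1 s4=1 s2=1 s0=1
t9.Δ0 s1=1 clk=1 s3=1 s4=1 s2=1 s0=1
t9.Δ1 s1=1 clk=0 s3=1 s4=1 s2=1 s0=1
t10.Δ0 s1=1 clk=0 s3=1 s4=1 s2=1 s0=1
t10.Δ1 s1=1 clk=1 s3=1 s4=1 s2=1 s0=1
t10.Δ2 s1=0 clk=1 s3=1 s4=1 s2=1 s0=1
t10.Δ3 s1=0 clk=1 s3=1 s4=1 s2=0 s0=1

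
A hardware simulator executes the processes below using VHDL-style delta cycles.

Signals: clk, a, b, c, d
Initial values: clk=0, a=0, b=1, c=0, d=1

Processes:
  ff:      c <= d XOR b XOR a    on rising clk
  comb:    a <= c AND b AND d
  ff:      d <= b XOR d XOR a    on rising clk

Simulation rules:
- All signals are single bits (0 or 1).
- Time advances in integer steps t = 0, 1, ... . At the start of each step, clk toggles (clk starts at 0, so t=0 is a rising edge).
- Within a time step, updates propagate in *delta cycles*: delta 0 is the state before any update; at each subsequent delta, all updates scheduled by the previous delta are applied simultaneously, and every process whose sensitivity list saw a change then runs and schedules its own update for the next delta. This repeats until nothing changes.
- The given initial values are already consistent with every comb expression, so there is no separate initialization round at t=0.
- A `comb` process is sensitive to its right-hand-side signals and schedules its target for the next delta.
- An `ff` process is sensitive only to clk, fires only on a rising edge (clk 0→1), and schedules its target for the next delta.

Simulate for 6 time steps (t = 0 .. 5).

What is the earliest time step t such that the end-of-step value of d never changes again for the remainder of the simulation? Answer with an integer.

t0.Δ0 b=1 d=1 clk=0 c=0 a=0
t0.Δ1 b=1 d=1 clk=1 c=0 a=0
t0.Δ2 b=1 d=0 clk=1 c=0 a=0
t1.Δ0 b=1 d=0 clk=1 c=0 a=0
t1.Δ1 b=1 d=0 clk=0 c=0 a=0
t2.Δ0 b=1 d=0 clk=0 c=0 a=0
t2.Δ1 b=1 d=0 clk=1 c=0 a=0
t2.Δ2 b=1 d=1 clk=1 c=1 a=0
t2.Δ3 b=1 d=1 clk=1 c=1 a=1
t3.Δ0 b=1 d=1 clk=1 c=1 a=1
t3.Δ1 b=1 d=1 clk=0 c=1 a=1
t4.Δ0 b=1 d=1 clk=0 c=1 a=1
t4.Δ1 b=1 d=1 clk=1 c=1 a=1
t5.Δ0 b=1 d=1 clk=1 c=1 a=1
t5.Δ1 b=1 d=1 clk=0 c=1 a=1

2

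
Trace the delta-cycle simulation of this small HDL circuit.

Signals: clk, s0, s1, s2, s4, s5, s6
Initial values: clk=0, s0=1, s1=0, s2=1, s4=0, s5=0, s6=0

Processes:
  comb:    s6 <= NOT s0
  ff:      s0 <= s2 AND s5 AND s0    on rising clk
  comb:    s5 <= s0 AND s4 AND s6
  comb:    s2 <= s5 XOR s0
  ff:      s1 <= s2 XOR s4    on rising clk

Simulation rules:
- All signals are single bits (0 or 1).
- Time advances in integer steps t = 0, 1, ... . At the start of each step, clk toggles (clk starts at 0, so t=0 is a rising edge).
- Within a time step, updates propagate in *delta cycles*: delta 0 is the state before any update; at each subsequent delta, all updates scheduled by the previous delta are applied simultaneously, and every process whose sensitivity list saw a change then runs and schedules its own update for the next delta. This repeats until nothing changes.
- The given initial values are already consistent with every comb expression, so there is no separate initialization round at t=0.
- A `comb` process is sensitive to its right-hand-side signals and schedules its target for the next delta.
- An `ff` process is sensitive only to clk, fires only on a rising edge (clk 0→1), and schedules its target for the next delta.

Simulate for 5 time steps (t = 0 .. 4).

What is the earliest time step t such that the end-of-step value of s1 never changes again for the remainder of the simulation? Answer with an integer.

2

t=0 Δ0: s4=0 clk=0 s0=1 s2=1 s6=0 s1=0 s5=0
  Δ1: clk:0→1
  Δ2: s0:1→0, s1:0→1
  Δ3: s2:1→0, s6:0→1
  (3Δ to stable)
t=1 Δ0: s4=0 clk=1 s0=0 s2=0 s6=1 s1=1 s5=0
  Δ1: clk:1→0
  (1Δ to stable)
t=2 Δ0: s4=0 clk=0 s0=0 s2=0 s6=1 s1=1 s5=0
  Δ1: clk:0→1
  Δ2: s1:1→0
  (2Δ to stable)
t=3 Δ0: s4=0 clk=1 s0=0 s2=0 s6=1 s1=0 s5=0
  Δ1: clk:1→0
  (1Δ to stable)
t=4 Δ0: s4=0 clk=0 s0=0 s2=0 s6=1 s1=0 s5=0
  Δ1: clk:0→1
  (1Δ to stable)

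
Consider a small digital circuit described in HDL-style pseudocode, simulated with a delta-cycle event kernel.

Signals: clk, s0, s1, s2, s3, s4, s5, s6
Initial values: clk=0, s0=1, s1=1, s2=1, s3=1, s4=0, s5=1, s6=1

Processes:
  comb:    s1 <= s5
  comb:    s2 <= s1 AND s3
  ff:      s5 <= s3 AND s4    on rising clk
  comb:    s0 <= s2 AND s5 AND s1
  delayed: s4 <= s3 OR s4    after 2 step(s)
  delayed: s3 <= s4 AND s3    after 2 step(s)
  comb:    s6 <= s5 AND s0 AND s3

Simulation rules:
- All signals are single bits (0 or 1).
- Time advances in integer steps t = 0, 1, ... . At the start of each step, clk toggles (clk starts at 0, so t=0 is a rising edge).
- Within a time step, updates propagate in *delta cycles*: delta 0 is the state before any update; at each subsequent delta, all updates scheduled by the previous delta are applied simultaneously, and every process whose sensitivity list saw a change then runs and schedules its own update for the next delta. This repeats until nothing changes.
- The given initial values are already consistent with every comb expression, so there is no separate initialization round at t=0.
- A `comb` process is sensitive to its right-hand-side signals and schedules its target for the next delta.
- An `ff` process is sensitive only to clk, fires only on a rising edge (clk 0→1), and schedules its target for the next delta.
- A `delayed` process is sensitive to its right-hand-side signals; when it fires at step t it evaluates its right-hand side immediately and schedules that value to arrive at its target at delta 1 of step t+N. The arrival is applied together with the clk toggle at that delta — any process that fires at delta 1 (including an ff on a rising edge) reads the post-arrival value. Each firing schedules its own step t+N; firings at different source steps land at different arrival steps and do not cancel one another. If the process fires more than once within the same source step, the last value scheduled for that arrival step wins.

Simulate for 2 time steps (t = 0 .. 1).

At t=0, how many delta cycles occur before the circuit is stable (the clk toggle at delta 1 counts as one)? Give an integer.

4

[bits: clk,s5,s1,s2,s4,s3,s6,s0]
t=0: Δ0=01110111 Δ1=11110111 Δ2=10110111 Δ3=10010100 Δ4=10000100 | 4Δ
t=1: Δ0=10000100 Δ1=00000100 | 1Δ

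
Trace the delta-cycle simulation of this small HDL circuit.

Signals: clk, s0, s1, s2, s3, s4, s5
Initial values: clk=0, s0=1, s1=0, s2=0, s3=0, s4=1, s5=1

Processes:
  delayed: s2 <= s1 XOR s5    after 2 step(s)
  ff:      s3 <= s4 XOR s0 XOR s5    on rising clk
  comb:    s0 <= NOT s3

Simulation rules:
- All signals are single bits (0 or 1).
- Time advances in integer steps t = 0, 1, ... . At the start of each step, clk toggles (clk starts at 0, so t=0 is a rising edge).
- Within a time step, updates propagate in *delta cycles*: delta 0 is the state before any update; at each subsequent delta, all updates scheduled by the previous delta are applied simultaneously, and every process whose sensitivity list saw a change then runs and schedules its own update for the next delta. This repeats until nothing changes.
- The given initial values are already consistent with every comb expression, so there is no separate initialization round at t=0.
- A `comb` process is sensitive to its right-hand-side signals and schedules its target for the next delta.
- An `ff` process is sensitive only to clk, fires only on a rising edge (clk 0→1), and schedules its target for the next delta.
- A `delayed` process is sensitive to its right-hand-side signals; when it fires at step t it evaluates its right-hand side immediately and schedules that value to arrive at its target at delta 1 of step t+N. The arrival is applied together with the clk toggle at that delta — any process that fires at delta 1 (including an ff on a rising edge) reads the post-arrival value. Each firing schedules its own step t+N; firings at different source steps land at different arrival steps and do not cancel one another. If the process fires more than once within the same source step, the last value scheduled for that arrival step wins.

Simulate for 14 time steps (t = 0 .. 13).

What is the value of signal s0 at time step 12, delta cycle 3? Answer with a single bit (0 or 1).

[bits: s5,s0,clk,s3,s2,s4,s1]
t=0: Δ0=1100010 Δ1=1110010 Δ2=1111010 Δ3=1011010 | 3Δ
t=1: Δ0=1011010 Δ1=1001010 | 1Δ
t=2: Δ0=1001010 Δ1=1011010 Δ2=1010010 Δ3=1110010 | 3Δ
t=3: Δ0=1110010 Δ1=1100010 | 1Δ
t=4: Δ0=1100010 Δ1=1110010 Δ2=1111010 Δ3=1011010 | 3Δ
t=5: Δ0=1011010 Δ1=1001010 | 1Δ
t=6: Δ0=1001010 Δ1=1011010 Δ2=1010010 Δ3=1110010 | 3Δ
t=7: Δ0=1110010 Δ1=1100010 | 1Δ
t=8: Δ0=1100010 Δ1=1110010 Δ2=1111010 Δ3=1011010 | 3Δ
t=9: Δ0=1011010 Δ1=1001010 | 1Δ
t=10: Δ0=1001010 Δ1=1011010 Δ2=1010010 Δ3=1110010 | 3Δ
t=11: Δ0=1110010 Δ1=1100010 | 1Δ
t=12: Δ0=1100010 Δ1=1110010 Δ2=1111010 Δ3=1011010 | 3Δ
t=13: Δ0=1011010 Δ1=1001010 | 1Δ

0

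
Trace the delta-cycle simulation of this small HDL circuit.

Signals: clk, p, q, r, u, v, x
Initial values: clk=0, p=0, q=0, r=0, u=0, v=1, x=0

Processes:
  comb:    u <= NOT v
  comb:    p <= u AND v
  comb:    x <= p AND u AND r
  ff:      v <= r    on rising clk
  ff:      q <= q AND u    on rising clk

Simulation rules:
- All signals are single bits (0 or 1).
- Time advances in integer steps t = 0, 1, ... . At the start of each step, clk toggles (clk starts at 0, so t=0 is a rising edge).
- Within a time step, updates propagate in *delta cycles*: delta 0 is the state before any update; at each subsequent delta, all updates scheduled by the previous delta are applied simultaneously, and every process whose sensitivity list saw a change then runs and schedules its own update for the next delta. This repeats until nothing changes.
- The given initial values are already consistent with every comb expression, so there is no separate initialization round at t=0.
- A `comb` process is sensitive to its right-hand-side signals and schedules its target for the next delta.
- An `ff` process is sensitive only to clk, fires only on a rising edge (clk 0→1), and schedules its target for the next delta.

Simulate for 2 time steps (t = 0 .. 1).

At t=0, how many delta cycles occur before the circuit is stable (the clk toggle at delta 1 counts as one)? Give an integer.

3

t0.Δ0 clk=0 v=1 p=0 q=0 r=0 u=0 x=0
t0.Δ1 clk=1 v=1 p=0 q=0 r=0 u=0 x=0
t0.Δ2 clk=1 v=0 p=0 q=0 r=0 u=0 x=0
t0.Δ3 clk=1 v=0 p=0 q=0 r=0 u=1 x=0
t1.Δ0 clk=1 v=0 p=0 q=0 r=0 u=1 x=0
t1.Δ1 clk=0 v=0 p=0 q=0 r=0 u=1 x=0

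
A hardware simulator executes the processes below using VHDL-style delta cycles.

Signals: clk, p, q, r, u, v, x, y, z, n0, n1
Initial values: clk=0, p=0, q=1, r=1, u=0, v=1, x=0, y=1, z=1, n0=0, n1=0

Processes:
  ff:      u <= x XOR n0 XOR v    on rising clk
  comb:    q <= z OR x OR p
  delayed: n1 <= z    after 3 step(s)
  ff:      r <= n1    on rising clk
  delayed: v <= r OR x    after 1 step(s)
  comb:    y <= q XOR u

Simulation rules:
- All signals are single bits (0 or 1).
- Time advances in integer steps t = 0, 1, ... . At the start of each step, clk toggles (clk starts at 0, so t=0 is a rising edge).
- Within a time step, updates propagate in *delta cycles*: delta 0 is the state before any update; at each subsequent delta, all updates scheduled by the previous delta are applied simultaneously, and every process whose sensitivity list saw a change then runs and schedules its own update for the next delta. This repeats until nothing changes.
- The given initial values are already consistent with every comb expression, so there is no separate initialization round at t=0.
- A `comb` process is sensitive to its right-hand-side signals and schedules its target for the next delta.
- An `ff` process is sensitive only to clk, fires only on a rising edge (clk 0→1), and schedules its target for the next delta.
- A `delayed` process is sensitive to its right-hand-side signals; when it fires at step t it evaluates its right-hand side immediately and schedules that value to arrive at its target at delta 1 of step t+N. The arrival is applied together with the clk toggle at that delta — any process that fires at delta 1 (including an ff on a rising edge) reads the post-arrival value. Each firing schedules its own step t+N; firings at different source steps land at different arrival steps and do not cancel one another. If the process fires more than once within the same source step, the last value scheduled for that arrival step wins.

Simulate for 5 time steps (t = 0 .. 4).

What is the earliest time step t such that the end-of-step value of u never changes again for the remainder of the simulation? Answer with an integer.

t=0 Δ0: r=1 clk=0 x=0 p=0 y=1 v=1 n0=0 n1=0 u=0 z=1 q=1
  Δ1: clk:0→1
  Δ2: r:1→0, u:0→1
  Δ3: y:1→0
  (3Δ to stable)
t=1 Δ0: r=0 clk=1 x=0 p=0 y=0 v=1 n0=0 n1=0 u=1 z=1 q=1
  Δ1: clk:1→0, v:1→0
  (1Δ to stable)
t=2 Δ0: r=0 clk=0 x=0 p=0 y=0 v=0 n0=0 n1=0 u=1 z=1 q=1
  Δ1: clk:0→1
  Δ2: u:1→0
  Δ3: y:0→1
  (3Δ to stable)
t=3 Δ0: r=0 clk=1 x=0 p=0 y=1 v=0 n0=0 n1=0 u=0 z=1 q=1
  Δ1: clk:1→0
  (1Δ to stable)
t=4 Δ0: r=0 clk=0 x=0 p=0 y=1 v=0 n0=0 n1=0 u=0 z=1 q=1
  Δ1: clk:0→1
  (1Δ to stable)

2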